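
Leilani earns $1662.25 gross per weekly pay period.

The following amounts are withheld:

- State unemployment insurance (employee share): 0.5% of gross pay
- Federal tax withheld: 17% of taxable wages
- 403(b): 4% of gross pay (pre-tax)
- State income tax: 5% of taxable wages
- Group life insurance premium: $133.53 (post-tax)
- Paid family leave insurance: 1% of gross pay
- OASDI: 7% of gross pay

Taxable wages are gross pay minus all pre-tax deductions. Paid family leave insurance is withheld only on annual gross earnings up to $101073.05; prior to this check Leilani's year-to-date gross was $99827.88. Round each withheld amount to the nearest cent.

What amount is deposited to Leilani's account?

403(b): $1662.25 × 0.04 = $66.49
Taxable wages = $1662.25 − $66.49 = $1595.76
State income tax: $1595.76 × 0.05 = $79.79
Federal tax withheld: $1595.76 × 0.17 = $271.28
Paid family leave insurance: only $101073.05 − $99827.88 = $1245.17 of this check is subject → $1245.17 × 0.01 = $12.45
OASDI: $1662.25 × 0.07 = $116.36
State unemployment insurance (employee share): $1662.25 × 0.005 = $8.31
Group life insurance premium: $133.53
Total deductions = $66.49 + $79.79 + $271.28 + $12.45 + $116.36 + $8.31 + $133.53 = $688.21
Net pay = $1662.25 − $688.21 = $974.04

$974.04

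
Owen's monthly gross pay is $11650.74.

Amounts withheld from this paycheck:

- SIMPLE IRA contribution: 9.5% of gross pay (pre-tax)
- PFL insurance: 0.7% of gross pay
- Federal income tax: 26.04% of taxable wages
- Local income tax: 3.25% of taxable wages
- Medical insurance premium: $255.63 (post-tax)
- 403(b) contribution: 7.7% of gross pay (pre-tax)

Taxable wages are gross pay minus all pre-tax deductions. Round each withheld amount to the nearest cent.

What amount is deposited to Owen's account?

403(b) contribution: $11650.74 × 0.077 = $897.11
SIMPLE IRA contribution: $11650.74 × 0.095 = $1106.82
Pre-tax total = $897.11 + $1106.82 = $2003.93
Taxable wages = $11650.74 − $2003.93 = $9646.81
Federal income tax: $9646.81 × 0.2604 = $2512.03
Local income tax: $9646.81 × 0.0325 = $313.52
PFL insurance: $11650.74 × 0.007 = $81.56
Medical insurance premium: $255.63
Total deductions = $897.11 + $1106.82 + $2512.03 + $313.52 + $81.56 + $255.63 = $5166.67
Net pay = $11650.74 − $5166.67 = $6484.07

$6484.07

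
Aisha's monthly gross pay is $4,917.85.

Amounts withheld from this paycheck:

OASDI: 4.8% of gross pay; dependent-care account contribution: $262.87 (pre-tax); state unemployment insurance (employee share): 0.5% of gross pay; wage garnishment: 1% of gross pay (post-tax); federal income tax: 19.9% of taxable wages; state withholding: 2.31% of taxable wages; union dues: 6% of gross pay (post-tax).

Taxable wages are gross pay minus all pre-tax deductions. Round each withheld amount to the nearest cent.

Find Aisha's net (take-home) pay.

$3,016.21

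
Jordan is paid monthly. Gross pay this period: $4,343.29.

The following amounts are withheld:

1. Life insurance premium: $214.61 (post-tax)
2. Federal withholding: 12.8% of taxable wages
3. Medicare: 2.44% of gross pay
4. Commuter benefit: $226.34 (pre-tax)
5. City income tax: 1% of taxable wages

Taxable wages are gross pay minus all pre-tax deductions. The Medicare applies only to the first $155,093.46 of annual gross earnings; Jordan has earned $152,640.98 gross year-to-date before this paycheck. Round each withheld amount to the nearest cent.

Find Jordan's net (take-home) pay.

$3,274.36

Commuter benefit: $226.34
Taxable wages = $4,343.29 − $226.34 = $4,116.95
Federal withholding: $4,116.95 × 0.128 = $526.97
City income tax: $4,116.95 × 0.01 = $41.17
Medicare: only $155,093.46 − $152,640.98 = $2,452.48 of this check is subject → $2,452.48 × 0.0244 = $59.84
Life insurance premium: $214.61
Total deductions = $226.34 + $526.97 + $41.17 + $59.84 + $214.61 = $1,068.93
Net pay = $4,343.29 − $1,068.93 = $3,274.36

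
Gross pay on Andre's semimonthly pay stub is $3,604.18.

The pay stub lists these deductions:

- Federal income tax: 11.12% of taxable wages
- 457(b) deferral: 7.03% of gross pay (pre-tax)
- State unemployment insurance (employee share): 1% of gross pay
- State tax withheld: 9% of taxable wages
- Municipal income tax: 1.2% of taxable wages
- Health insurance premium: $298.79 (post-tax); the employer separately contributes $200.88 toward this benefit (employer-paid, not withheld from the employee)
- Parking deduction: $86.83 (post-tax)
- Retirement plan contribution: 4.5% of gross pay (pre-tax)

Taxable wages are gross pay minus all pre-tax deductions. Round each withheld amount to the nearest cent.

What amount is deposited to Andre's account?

457(b) deferral: $3,604.18 × 0.0703 = $253.37
Retirement plan contribution: $3,604.18 × 0.045 = $162.19
Pre-tax total = $253.37 + $162.19 = $415.56
Taxable wages = $3,604.18 − $415.56 = $3,188.62
State tax withheld: $3,188.62 × 0.09 = $286.98
Municipal income tax: $3,188.62 × 0.012 = $38.26
Federal income tax: $3,188.62 × 0.1112 = $354.57
State unemployment insurance (employee share): $3,604.18 × 0.01 = $36.04
Health insurance premium: $298.79
Parking deduction: $86.83
(Employer's $200.88 toward health insurance premium is not withheld from the employee.)
Total deductions = $253.37 + $162.19 + $286.98 + $38.26 + $354.57 + $36.04 + $298.79 + $86.83 = $1,517.03
Net pay = $3,604.18 − $1,517.03 = $2,087.15

$2,087.15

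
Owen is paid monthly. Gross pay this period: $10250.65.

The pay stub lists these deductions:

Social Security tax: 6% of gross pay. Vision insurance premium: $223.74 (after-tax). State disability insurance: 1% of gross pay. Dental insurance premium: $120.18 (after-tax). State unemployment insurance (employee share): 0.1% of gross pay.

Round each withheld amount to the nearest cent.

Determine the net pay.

$9178.93

State disability insurance: $10250.65 × 0.01 = $102.51
Social Security tax: $10250.65 × 0.06 = $615.04
State unemployment insurance (employee share): $10250.65 × 0.001 = $10.25
Vision insurance premium: $223.74
Dental insurance premium: $120.18
Total deductions = $102.51 + $615.04 + $10.25 + $223.74 + $120.18 = $1071.72
Net pay = $10250.65 − $1071.72 = $9178.93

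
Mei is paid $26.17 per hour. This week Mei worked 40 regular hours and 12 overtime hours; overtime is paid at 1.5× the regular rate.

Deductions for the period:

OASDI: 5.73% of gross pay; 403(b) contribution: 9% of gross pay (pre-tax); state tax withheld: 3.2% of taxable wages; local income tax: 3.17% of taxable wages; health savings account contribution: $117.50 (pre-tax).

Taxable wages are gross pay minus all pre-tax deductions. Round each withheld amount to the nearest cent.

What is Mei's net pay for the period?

$1,096.28

Regular pay: 40 × $26.17 = $1,046.80
Overtime pay: 12 × $26.17 × 1.5 = $471.06
Gross pay = $1,046.80 + $471.06 = $1,517.86
Health savings account contribution: $117.50
403(b) contribution: $1,517.86 × 0.09 = $136.61
Pre-tax total = $117.50 + $136.61 = $254.11
Taxable wages = $1,517.86 − $254.11 = $1,263.75
State tax withheld: $1,263.75 × 0.032 = $40.44
Local income tax: $1,263.75 × 0.0317 = $40.06
OASDI: $1,517.86 × 0.0573 = $86.97
Total deductions = $117.50 + $136.61 + $40.44 + $40.06 + $86.97 = $421.58
Net pay = $1,517.86 − $421.58 = $1,096.28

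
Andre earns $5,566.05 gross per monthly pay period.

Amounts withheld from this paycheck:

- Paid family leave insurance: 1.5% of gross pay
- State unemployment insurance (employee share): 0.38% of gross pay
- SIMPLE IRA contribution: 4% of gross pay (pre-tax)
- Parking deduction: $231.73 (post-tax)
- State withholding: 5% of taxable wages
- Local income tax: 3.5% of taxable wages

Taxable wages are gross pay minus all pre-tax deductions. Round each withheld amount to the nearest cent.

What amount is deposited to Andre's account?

$4,552.85

SIMPLE IRA contribution: $5,566.05 × 0.04 = $222.64
Taxable wages = $5,566.05 − $222.64 = $5,343.41
Local income tax: $5,343.41 × 0.035 = $187.02
State withholding: $5,343.41 × 0.05 = $267.17
State unemployment insurance (employee share): $5,566.05 × 0.0038 = $21.15
Paid family leave insurance: $5,566.05 × 0.015 = $83.49
Parking deduction: $231.73
Total deductions = $222.64 + $187.02 + $267.17 + $21.15 + $83.49 + $231.73 = $1,013.20
Net pay = $5,566.05 − $1,013.20 = $4,552.85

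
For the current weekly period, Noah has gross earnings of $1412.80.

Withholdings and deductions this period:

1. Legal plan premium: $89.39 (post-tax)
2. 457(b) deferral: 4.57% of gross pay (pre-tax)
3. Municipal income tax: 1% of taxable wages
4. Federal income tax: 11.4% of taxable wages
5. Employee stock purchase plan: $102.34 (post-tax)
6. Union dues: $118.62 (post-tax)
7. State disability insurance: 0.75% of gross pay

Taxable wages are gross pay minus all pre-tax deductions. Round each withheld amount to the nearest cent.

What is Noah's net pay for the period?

$860.11

457(b) deferral: $1412.80 × 0.0457 = $64.56
Taxable wages = $1412.80 − $64.56 = $1348.24
Municipal income tax: $1348.24 × 0.01 = $13.48
Federal income tax: $1348.24 × 0.114 = $153.70
State disability insurance: $1412.80 × 0.0075 = $10.60
Union dues: $118.62
Employee stock purchase plan: $102.34
Legal plan premium: $89.39
Total deductions = $64.56 + $13.48 + $153.70 + $10.60 + $118.62 + $102.34 + $89.39 = $552.69
Net pay = $1412.80 − $552.69 = $860.11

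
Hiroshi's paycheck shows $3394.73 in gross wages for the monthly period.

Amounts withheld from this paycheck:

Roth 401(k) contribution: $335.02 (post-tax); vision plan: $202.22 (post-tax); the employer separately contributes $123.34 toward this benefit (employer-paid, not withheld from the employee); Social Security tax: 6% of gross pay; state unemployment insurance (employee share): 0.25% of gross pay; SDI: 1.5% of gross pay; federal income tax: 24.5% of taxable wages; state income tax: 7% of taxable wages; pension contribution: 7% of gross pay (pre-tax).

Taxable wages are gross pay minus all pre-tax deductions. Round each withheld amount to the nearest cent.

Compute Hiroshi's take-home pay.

Pension contribution: $3394.73 × 0.07 = $237.63
Taxable wages = $3394.73 − $237.63 = $3157.10
Federal income tax: $3157.10 × 0.245 = $773.49
State income tax: $3157.10 × 0.07 = $221.00
Social Security tax: $3394.73 × 0.06 = $203.68
State unemployment insurance (employee share): $3394.73 × 0.0025 = $8.49
SDI: $3394.73 × 0.015 = $50.92
Vision plan: $202.22
Roth 401(k) contribution: $335.02
(Employer's $123.34 toward vision plan is not withheld from the employee.)
Total deductions = $237.63 + $773.49 + $221.00 + $203.68 + $8.49 + $50.92 + $202.22 + $335.02 = $2032.45
Net pay = $3394.73 − $2032.45 = $1362.28

$1362.28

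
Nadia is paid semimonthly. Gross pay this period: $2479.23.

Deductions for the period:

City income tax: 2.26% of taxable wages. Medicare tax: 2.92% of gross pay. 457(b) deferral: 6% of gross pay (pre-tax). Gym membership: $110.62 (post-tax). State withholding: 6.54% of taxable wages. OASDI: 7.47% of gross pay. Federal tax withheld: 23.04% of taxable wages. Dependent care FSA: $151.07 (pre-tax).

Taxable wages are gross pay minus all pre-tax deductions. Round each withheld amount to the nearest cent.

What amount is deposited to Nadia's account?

457(b) deferral: $2479.23 × 0.06 = $148.75
Dependent care FSA: $151.07
Pre-tax total = $148.75 + $151.07 = $299.82
Taxable wages = $2479.23 − $299.82 = $2179.41
State withholding: $2179.41 × 0.0654 = $142.53
City income tax: $2179.41 × 0.0226 = $49.25
Federal tax withheld: $2179.41 × 0.2304 = $502.14
Medicare tax: $2479.23 × 0.0292 = $72.39
OASDI: $2479.23 × 0.0747 = $185.20
Gym membership: $110.62
Total deductions = $148.75 + $151.07 + $142.53 + $49.25 + $502.14 + $72.39 + $185.20 + $110.62 = $1361.95
Net pay = $2479.23 − $1361.95 = $1117.28

$1117.28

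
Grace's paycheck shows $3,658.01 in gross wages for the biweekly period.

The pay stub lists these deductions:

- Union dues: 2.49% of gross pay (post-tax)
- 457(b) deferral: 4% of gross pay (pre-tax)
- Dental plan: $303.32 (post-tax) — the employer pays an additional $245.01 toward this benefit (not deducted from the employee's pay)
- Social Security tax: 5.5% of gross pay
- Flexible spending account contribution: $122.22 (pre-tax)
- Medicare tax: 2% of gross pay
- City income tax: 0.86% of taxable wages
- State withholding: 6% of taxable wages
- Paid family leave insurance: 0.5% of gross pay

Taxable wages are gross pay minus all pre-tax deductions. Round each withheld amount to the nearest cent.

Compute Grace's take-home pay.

Flexible spending account contribution: $122.22
457(b) deferral: $3,658.01 × 0.04 = $146.32
Pre-tax total = $122.22 + $146.32 = $268.54
Taxable wages = $3,658.01 − $268.54 = $3,389.47
State withholding: $3,389.47 × 0.06 = $203.37
City income tax: $3,389.47 × 0.0086 = $29.15
Paid family leave insurance: $3,658.01 × 0.005 = $18.29
Medicare tax: $3,658.01 × 0.02 = $73.16
Social Security tax: $3,658.01 × 0.055 = $201.19
Union dues: $3,658.01 × 0.0249 = $91.08
Dental plan: $303.32
(Employer's $245.01 toward dental plan is not withheld from the employee.)
Total deductions = $122.22 + $146.32 + $203.37 + $29.15 + $18.29 + $73.16 + $201.19 + $91.08 + $303.32 = $1,188.10
Net pay = $3,658.01 − $1,188.10 = $2,469.91

$2,469.91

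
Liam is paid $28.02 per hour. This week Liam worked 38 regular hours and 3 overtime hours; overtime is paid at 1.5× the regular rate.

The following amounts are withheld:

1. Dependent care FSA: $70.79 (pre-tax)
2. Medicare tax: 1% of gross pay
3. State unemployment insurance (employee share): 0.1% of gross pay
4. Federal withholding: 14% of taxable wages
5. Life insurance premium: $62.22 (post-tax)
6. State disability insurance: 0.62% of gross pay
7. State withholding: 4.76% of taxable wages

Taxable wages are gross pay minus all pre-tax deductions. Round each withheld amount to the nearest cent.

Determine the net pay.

$827.24

Regular pay: 38 × $28.02 = $1,064.76
Overtime pay: 3 × $28.02 × 1.5 = $126.09
Gross pay = $1,064.76 + $126.09 = $1,190.85
Dependent care FSA: $70.79
Taxable wages = $1,190.85 − $70.79 = $1,120.06
Federal withholding: $1,120.06 × 0.14 = $156.81
State withholding: $1,120.06 × 0.0476 = $53.31
Medicare tax: $1,190.85 × 0.01 = $11.91
State disability insurance: $1,190.85 × 0.0062 = $7.38
State unemployment insurance (employee share): $1,190.85 × 0.001 = $1.19
Life insurance premium: $62.22
Total deductions = $70.79 + $156.81 + $53.31 + $11.91 + $7.38 + $1.19 + $62.22 = $363.61
Net pay = $1,190.85 − $363.61 = $827.24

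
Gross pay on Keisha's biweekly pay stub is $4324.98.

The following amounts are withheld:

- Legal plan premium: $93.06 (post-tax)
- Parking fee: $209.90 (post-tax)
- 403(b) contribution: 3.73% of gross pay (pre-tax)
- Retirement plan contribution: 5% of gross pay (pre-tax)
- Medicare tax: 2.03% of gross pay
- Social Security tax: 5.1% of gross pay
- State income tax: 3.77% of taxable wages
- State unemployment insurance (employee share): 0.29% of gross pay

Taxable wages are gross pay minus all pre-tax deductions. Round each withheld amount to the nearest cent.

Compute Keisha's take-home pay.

$3174.72

Retirement plan contribution: $4324.98 × 0.05 = $216.25
403(b) contribution: $4324.98 × 0.0373 = $161.32
Pre-tax total = $216.25 + $161.32 = $377.57
Taxable wages = $4324.98 − $377.57 = $3947.41
State income tax: $3947.41 × 0.0377 = $148.82
State unemployment insurance (employee share): $4324.98 × 0.0029 = $12.54
Medicare tax: $4324.98 × 0.0203 = $87.80
Social Security tax: $4324.98 × 0.051 = $220.57
Legal plan premium: $93.06
Parking fee: $209.90
Total deductions = $216.25 + $161.32 + $148.82 + $12.54 + $87.80 + $220.57 + $93.06 + $209.90 = $1150.26
Net pay = $4324.98 − $1150.26 = $3174.72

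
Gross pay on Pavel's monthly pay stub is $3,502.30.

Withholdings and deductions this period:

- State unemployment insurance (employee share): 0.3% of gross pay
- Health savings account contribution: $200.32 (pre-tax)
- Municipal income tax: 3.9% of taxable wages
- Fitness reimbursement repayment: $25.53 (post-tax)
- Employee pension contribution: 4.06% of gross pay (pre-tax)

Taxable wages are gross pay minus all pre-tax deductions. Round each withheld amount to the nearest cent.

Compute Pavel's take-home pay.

$3,000.52

Employee pension contribution: $3,502.30 × 0.0406 = $142.19
Health savings account contribution: $200.32
Pre-tax total = $142.19 + $200.32 = $342.51
Taxable wages = $3,502.30 − $342.51 = $3,159.79
Municipal income tax: $3,159.79 × 0.039 = $123.23
State unemployment insurance (employee share): $3,502.30 × 0.003 = $10.51
Fitness reimbursement repayment: $25.53
Total deductions = $142.19 + $200.32 + $123.23 + $10.51 + $25.53 = $501.78
Net pay = $3,502.30 − $501.78 = $3,000.52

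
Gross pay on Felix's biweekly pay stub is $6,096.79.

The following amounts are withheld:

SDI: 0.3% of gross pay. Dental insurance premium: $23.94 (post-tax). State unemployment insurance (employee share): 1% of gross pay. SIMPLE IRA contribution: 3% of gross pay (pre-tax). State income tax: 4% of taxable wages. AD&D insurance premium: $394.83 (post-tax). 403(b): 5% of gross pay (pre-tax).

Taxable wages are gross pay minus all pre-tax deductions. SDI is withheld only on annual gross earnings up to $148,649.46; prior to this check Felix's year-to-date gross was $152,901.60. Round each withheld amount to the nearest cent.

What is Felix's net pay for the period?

SIMPLE IRA contribution: $6,096.79 × 0.03 = $182.90
403(b): $6,096.79 × 0.05 = $304.84
Pre-tax total = $182.90 + $304.84 = $487.74
Taxable wages = $6,096.79 − $487.74 = $5,609.05
State income tax: $5,609.05 × 0.04 = $224.36
SDI: annual cap $148,649.46 already reached (YTD $152,901.60), so $0.00
State unemployment insurance (employee share): $6,096.79 × 0.01 = $60.97
Dental insurance premium: $23.94
AD&D insurance premium: $394.83
Total deductions = $182.90 + $304.84 + $224.36 + $0.00 + $60.97 + $23.94 + $394.83 = $1,191.84
Net pay = $6,096.79 − $1,191.84 = $4,904.95

$4,904.95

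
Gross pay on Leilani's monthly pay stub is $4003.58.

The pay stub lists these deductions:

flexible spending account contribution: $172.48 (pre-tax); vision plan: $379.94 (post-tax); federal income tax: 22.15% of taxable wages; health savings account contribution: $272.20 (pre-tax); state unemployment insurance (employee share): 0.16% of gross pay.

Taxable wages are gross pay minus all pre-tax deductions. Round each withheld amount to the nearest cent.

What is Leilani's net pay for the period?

Health savings account contribution: $272.20
Flexible spending account contribution: $172.48
Pre-tax total = $272.20 + $172.48 = $444.68
Taxable wages = $4003.58 − $444.68 = $3558.90
Federal income tax: $3558.90 × 0.2215 = $788.30
State unemployment insurance (employee share): $4003.58 × 0.0016 = $6.41
Vision plan: $379.94
Total deductions = $272.20 + $172.48 + $788.30 + $6.41 + $379.94 = $1619.33
Net pay = $4003.58 − $1619.33 = $2384.25

$2384.25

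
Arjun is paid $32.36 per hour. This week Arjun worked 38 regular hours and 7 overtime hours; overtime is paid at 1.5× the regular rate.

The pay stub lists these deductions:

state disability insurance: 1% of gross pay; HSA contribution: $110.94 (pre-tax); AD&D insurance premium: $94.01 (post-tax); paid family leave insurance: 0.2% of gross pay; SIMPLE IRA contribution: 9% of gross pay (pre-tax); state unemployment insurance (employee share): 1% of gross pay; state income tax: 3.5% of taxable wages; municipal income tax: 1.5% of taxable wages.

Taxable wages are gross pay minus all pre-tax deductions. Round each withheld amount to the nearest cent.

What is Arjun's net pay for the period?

$1,122.88

Regular pay: 38 × $32.36 = $1,229.68
Overtime pay: 7 × $32.36 × 1.5 = $339.78
Gross pay = $1,229.68 + $339.78 = $1,569.46
SIMPLE IRA contribution: $1,569.46 × 0.09 = $141.25
HSA contribution: $110.94
Pre-tax total = $141.25 + $110.94 = $252.19
Taxable wages = $1,569.46 − $252.19 = $1,317.27
Municipal income tax: $1,317.27 × 0.015 = $19.76
State income tax: $1,317.27 × 0.035 = $46.10
State unemployment insurance (employee share): $1,569.46 × 0.01 = $15.69
State disability insurance: $1,569.46 × 0.01 = $15.69
Paid family leave insurance: $1,569.46 × 0.002 = $3.14
AD&D insurance premium: $94.01
Total deductions = $141.25 + $110.94 + $19.76 + $46.10 + $15.69 + $15.69 + $3.14 + $94.01 = $446.58
Net pay = $1,569.46 − $446.58 = $1,122.88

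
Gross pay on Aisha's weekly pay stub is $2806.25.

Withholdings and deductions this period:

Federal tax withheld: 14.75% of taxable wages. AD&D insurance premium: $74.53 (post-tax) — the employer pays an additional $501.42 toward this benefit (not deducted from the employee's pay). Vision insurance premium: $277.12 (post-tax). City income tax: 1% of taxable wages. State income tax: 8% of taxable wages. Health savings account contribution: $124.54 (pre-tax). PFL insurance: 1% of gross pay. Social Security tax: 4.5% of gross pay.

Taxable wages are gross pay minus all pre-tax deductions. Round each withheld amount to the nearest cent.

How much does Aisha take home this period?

Health savings account contribution: $124.54
Taxable wages = $2806.25 − $124.54 = $2681.71
City income tax: $2681.71 × 0.01 = $26.82
State income tax: $2681.71 × 0.08 = $214.54
Federal tax withheld: $2681.71 × 0.1475 = $395.55
PFL insurance: $2806.25 × 0.01 = $28.06
Social Security tax: $2806.25 × 0.045 = $126.28
AD&D insurance premium: $74.53
Vision insurance premium: $277.12
(Employer's $501.42 toward AD&D insurance premium is not withheld from the employee.)
Total deductions = $124.54 + $26.82 + $214.54 + $395.55 + $28.06 + $126.28 + $74.53 + $277.12 = $1267.44
Net pay = $2806.25 − $1267.44 = $1538.81

$1538.81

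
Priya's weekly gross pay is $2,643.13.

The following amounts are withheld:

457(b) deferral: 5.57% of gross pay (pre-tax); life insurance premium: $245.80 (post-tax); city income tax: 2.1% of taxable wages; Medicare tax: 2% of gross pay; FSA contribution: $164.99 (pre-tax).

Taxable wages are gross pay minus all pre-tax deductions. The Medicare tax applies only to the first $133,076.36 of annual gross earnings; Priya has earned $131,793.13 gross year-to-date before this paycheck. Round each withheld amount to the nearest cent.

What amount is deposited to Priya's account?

$2,010.51

457(b) deferral: $2,643.13 × 0.0557 = $147.22
FSA contribution: $164.99
Pre-tax total = $147.22 + $164.99 = $312.21
Taxable wages = $2,643.13 − $312.21 = $2,330.92
City income tax: $2,330.92 × 0.021 = $48.95
Medicare tax: only $133,076.36 − $131,793.13 = $1,283.23 of this check is subject → $1,283.23 × 0.02 = $25.66
Life insurance premium: $245.80
Total deductions = $147.22 + $164.99 + $48.95 + $25.66 + $245.80 = $632.62
Net pay = $2,643.13 − $632.62 = $2,010.51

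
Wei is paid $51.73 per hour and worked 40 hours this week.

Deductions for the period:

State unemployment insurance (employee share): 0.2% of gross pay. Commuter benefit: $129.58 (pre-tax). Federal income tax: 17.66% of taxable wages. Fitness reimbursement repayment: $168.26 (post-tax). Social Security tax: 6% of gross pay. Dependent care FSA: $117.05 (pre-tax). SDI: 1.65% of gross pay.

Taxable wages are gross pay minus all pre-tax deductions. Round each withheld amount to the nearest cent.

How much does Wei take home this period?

Gross pay: 40 × $51.73 = $2069.20
Commuter benefit: $129.58
Dependent care FSA: $117.05
Pre-tax total = $129.58 + $117.05 = $246.63
Taxable wages = $2069.20 − $246.63 = $1822.57
Federal income tax: $1822.57 × 0.1766 = $321.87
SDI: $2069.20 × 0.0165 = $34.14
Social Security tax: $2069.20 × 0.06 = $124.15
State unemployment insurance (employee share): $2069.20 × 0.002 = $4.14
Fitness reimbursement repayment: $168.26
Total deductions = $129.58 + $117.05 + $321.87 + $34.14 + $124.15 + $4.14 + $168.26 = $899.19
Net pay = $2069.20 − $899.19 = $1170.01

$1170.01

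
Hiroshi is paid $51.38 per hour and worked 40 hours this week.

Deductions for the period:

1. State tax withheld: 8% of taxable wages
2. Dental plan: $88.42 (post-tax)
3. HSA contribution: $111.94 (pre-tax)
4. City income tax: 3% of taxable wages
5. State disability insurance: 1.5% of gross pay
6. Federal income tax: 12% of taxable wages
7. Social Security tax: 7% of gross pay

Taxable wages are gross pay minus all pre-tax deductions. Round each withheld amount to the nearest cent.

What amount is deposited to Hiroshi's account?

$1,233.20

Gross pay: 40 × $51.38 = $2,055.20
HSA contribution: $111.94
Taxable wages = $2,055.20 − $111.94 = $1,943.26
State tax withheld: $1,943.26 × 0.08 = $155.46
Federal income tax: $1,943.26 × 0.12 = $233.19
City income tax: $1,943.26 × 0.03 = $58.30
State disability insurance: $2,055.20 × 0.015 = $30.83
Social Security tax: $2,055.20 × 0.07 = $143.86
Dental plan: $88.42
Total deductions = $111.94 + $155.46 + $233.19 + $58.30 + $30.83 + $143.86 + $88.42 = $822.00
Net pay = $2,055.20 − $822.00 = $1,233.20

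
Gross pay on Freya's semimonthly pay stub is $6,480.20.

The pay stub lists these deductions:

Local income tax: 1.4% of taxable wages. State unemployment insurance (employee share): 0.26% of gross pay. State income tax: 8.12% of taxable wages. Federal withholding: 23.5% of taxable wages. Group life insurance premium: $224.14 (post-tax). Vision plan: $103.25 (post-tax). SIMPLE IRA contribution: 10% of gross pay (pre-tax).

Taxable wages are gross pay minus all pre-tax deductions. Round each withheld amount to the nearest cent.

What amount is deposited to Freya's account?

SIMPLE IRA contribution: $6,480.20 × 0.1 = $648.02
Taxable wages = $6,480.20 − $648.02 = $5,832.18
Local income tax: $5,832.18 × 0.014 = $81.65
State income tax: $5,832.18 × 0.0812 = $473.57
Federal withholding: $5,832.18 × 0.235 = $1,370.56
State unemployment insurance (employee share): $6,480.20 × 0.0026 = $16.85
Vision plan: $103.25
Group life insurance premium: $224.14
Total deductions = $648.02 + $81.65 + $473.57 + $1,370.56 + $16.85 + $103.25 + $224.14 = $2,918.04
Net pay = $6,480.20 − $2,918.04 = $3,562.16

$3,562.16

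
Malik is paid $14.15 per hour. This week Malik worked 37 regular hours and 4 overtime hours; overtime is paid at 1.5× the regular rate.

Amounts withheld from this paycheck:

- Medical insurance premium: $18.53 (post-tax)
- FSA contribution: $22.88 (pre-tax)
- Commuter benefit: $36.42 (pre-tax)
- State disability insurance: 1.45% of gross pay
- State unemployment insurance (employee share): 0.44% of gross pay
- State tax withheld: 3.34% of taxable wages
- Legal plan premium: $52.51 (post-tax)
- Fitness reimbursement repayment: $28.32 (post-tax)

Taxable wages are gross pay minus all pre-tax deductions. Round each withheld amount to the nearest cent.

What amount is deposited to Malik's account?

$419.95

Regular pay: 37 × $14.15 = $523.55
Overtime pay: 4 × $14.15 × 1.5 = $84.90
Gross pay = $523.55 + $84.90 = $608.45
Commuter benefit: $36.42
FSA contribution: $22.88
Pre-tax total = $36.42 + $22.88 = $59.30
Taxable wages = $608.45 − $59.30 = $549.15
State tax withheld: $549.15 × 0.0334 = $18.34
State unemployment insurance (employee share): $608.45 × 0.0044 = $2.68
State disability insurance: $608.45 × 0.0145 = $8.82
Fitness reimbursement repayment: $28.32
Legal plan premium: $52.51
Medical insurance premium: $18.53
Total deductions = $36.42 + $22.88 + $18.34 + $2.68 + $8.82 + $28.32 + $52.51 + $18.53 = $188.50
Net pay = $608.45 − $188.50 = $419.95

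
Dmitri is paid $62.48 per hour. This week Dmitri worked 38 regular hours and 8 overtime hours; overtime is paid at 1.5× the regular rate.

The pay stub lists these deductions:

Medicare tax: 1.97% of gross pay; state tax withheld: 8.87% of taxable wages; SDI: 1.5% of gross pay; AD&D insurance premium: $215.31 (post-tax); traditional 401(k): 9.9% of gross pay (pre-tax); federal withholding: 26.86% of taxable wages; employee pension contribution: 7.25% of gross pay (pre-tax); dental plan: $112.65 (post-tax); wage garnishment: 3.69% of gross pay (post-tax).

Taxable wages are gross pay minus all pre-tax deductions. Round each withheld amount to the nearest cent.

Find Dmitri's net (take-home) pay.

$1,111.81

Regular pay: 38 × $62.48 = $2,374.24
Overtime pay: 8 × $62.48 × 1.5 = $749.76
Gross pay = $2,374.24 + $749.76 = $3,124.00
Traditional 401(k): $3,124.00 × 0.099 = $309.28
Employee pension contribution: $3,124.00 × 0.0725 = $226.49
Pre-tax total = $309.28 + $226.49 = $535.77
Taxable wages = $3,124.00 − $535.77 = $2,588.23
State tax withheld: $2,588.23 × 0.0887 = $229.58
Federal withholding: $2,588.23 × 0.2686 = $695.20
Medicare tax: $3,124.00 × 0.0197 = $61.54
SDI: $3,124.00 × 0.015 = $46.86
AD&D insurance premium: $215.31
Wage garnishment: $3,124.00 × 0.0369 = $115.28
Dental plan: $112.65
Total deductions = $309.28 + $226.49 + $229.58 + $695.20 + $61.54 + $46.86 + $215.31 + $115.28 + $112.65 = $2,012.19
Net pay = $3,124.00 − $2,012.19 = $1,111.81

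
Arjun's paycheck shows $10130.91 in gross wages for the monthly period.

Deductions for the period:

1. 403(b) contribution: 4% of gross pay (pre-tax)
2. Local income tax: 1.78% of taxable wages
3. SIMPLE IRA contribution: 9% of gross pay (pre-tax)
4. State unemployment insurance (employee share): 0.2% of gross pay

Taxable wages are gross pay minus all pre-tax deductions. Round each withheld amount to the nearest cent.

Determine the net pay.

$8636.74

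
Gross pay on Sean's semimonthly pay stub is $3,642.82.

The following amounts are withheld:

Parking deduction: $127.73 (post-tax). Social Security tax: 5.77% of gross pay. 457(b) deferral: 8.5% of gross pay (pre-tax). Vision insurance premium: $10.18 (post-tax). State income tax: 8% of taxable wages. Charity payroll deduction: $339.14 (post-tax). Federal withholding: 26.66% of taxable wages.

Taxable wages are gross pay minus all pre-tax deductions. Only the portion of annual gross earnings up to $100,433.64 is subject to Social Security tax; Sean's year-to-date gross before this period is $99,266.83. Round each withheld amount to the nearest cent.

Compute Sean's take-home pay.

$1,633.53

457(b) deferral: $3,642.82 × 0.085 = $309.64
Taxable wages = $3,642.82 − $309.64 = $3,333.18
Federal withholding: $3,333.18 × 0.2666 = $888.63
State income tax: $3,333.18 × 0.08 = $266.65
Social Security tax: only $100,433.64 − $99,266.83 = $1,166.81 of this check is subject → $1,166.81 × 0.0577 = $67.32
Parking deduction: $127.73
Vision insurance premium: $10.18
Charity payroll deduction: $339.14
Total deductions = $309.64 + $888.63 + $266.65 + $67.32 + $127.73 + $10.18 + $339.14 = $2,009.29
Net pay = $3,642.82 − $2,009.29 = $1,633.53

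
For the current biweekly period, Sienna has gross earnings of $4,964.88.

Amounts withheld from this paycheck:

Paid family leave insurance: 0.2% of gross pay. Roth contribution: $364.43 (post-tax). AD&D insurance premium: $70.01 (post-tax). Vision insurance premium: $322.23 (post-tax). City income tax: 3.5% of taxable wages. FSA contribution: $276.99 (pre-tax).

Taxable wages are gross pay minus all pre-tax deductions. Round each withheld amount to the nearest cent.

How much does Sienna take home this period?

FSA contribution: $276.99
Taxable wages = $4,964.88 − $276.99 = $4,687.89
City income tax: $4,687.89 × 0.035 = $164.08
Paid family leave insurance: $4,964.88 × 0.002 = $9.93
Vision insurance premium: $322.23
AD&D insurance premium: $70.01
Roth contribution: $364.43
Total deductions = $276.99 + $164.08 + $9.93 + $322.23 + $70.01 + $364.43 = $1,207.67
Net pay = $4,964.88 − $1,207.67 = $3,757.21

$3,757.21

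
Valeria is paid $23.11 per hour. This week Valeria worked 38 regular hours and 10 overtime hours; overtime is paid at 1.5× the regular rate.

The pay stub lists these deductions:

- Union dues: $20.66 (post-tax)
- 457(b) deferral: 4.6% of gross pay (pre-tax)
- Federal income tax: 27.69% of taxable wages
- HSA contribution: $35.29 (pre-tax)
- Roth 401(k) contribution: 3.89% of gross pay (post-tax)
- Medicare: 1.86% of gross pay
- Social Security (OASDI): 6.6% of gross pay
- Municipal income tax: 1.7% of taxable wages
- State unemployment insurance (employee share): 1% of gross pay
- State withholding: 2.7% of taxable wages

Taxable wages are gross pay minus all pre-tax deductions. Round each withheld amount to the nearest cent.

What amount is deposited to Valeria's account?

Regular pay: 38 × $23.11 = $878.18
Overtime pay: 10 × $23.11 × 1.5 = $346.65
Gross pay = $878.18 + $346.65 = $1,224.83
HSA contribution: $35.29
457(b) deferral: $1,224.83 × 0.046 = $56.34
Pre-tax total = $35.29 + $56.34 = $91.63
Taxable wages = $1,224.83 − $91.63 = $1,133.20
Federal income tax: $1,133.20 × 0.2769 = $313.78
Municipal income tax: $1,133.20 × 0.017 = $19.26
State withholding: $1,133.20 × 0.027 = $30.60
Social Security (OASDI): $1,224.83 × 0.066 = $80.84
State unemployment insurance (employee share): $1,224.83 × 0.01 = $12.25
Medicare: $1,224.83 × 0.0186 = $22.78
Union dues: $20.66
Roth 401(k) contribution: $1,224.83 × 0.0389 = $47.65
Total deductions = $35.29 + $56.34 + $313.78 + $19.26 + $30.60 + $80.84 + $12.25 + $22.78 + $20.66 + $47.65 = $639.45
Net pay = $1,224.83 − $639.45 = $585.38

$585.38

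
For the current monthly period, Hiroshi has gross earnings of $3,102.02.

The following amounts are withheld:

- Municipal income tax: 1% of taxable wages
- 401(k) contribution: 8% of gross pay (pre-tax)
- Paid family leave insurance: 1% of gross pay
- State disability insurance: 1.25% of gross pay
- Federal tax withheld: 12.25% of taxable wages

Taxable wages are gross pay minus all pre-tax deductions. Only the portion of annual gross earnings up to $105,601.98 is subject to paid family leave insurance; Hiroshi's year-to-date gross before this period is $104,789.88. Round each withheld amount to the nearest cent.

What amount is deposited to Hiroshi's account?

$2,428.82

401(k) contribution: $3,102.02 × 0.08 = $248.16
Taxable wages = $3,102.02 − $248.16 = $2,853.86
Municipal income tax: $2,853.86 × 0.01 = $28.54
Federal tax withheld: $2,853.86 × 0.1225 = $349.60
Paid family leave insurance: only $105,601.98 − $104,789.88 = $812.10 of this check is subject → $812.10 × 0.01 = $8.12
State disability insurance: $3,102.02 × 0.0125 = $38.78
Total deductions = $248.16 + $28.54 + $349.60 + $8.12 + $38.78 = $673.20
Net pay = $3,102.02 − $673.20 = $2,428.82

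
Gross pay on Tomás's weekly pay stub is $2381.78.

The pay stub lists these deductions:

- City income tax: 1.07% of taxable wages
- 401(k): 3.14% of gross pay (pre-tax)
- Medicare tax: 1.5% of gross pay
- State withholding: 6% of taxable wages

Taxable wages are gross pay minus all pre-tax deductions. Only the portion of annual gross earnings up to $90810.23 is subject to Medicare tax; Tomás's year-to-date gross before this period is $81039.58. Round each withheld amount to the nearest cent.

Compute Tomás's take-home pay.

401(k): $2381.78 × 0.0314 = $74.79
Taxable wages = $2381.78 − $74.79 = $2306.99
City income tax: $2306.99 × 0.0107 = $24.68
State withholding: $2306.99 × 0.06 = $138.42
Medicare tax: cap not yet reached, full $2381.78 is subject → $2381.78 × 0.015 = $35.73
Total deductions = $74.79 + $24.68 + $138.42 + $35.73 = $273.62
Net pay = $2381.78 − $273.62 = $2108.16

$2108.16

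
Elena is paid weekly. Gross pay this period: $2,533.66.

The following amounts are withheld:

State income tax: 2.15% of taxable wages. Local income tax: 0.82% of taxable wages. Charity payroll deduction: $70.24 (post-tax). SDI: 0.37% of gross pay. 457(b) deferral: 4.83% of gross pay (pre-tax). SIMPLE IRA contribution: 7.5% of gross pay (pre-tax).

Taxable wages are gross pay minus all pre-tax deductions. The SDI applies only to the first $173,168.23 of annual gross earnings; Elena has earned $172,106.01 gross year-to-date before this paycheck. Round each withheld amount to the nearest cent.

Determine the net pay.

457(b) deferral: $2,533.66 × 0.0483 = $122.38
SIMPLE IRA contribution: $2,533.66 × 0.075 = $190.02
Pre-tax total = $122.38 + $190.02 = $312.40
Taxable wages = $2,533.66 − $312.40 = $2,221.26
State income tax: $2,221.26 × 0.0215 = $47.76
Local income tax: $2,221.26 × 0.0082 = $18.21
SDI: only $173,168.23 − $172,106.01 = $1,062.22 of this check is subject → $1,062.22 × 0.0037 = $3.93
Charity payroll deduction: $70.24
Total deductions = $122.38 + $190.02 + $47.76 + $18.21 + $3.93 + $70.24 = $452.54
Net pay = $2,533.66 − $452.54 = $2,081.12

$2,081.12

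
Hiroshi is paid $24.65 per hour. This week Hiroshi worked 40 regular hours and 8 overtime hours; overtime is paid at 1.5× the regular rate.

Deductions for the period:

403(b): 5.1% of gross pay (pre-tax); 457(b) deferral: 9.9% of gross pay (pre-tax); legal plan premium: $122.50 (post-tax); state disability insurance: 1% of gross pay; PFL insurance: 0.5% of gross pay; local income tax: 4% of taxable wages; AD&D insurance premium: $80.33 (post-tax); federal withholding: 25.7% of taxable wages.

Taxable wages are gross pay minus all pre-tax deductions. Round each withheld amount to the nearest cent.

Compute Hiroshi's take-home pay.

Regular pay: 40 × $24.65 = $986.00
Overtime pay: 8 × $24.65 × 1.5 = $295.80
Gross pay = $986.00 + $295.80 = $1,281.80
403(b): $1,281.80 × 0.051 = $65.37
457(b) deferral: $1,281.80 × 0.099 = $126.90
Pre-tax total = $65.37 + $126.90 = $192.27
Taxable wages = $1,281.80 − $192.27 = $1,089.53
Federal withholding: $1,089.53 × 0.257 = $280.01
Local income tax: $1,089.53 × 0.04 = $43.58
PFL insurance: $1,281.80 × 0.005 = $6.41
State disability insurance: $1,281.80 × 0.01 = $12.82
Legal plan premium: $122.50
AD&D insurance premium: $80.33
Total deductions = $65.37 + $126.90 + $280.01 + $43.58 + $6.41 + $12.82 + $122.50 + $80.33 = $737.92
Net pay = $1,281.80 − $737.92 = $543.88

$543.88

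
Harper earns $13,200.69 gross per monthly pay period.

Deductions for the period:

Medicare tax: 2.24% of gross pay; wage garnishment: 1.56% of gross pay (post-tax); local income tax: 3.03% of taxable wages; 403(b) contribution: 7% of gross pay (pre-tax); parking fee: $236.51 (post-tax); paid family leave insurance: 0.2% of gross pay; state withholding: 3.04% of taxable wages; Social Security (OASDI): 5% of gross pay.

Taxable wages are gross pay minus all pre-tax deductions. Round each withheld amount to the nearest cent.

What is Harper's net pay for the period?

$10,106.88

403(b) contribution: $13,200.69 × 0.07 = $924.05
Taxable wages = $13,200.69 − $924.05 = $12,276.64
State withholding: $12,276.64 × 0.0304 = $373.21
Local income tax: $12,276.64 × 0.0303 = $371.98
Paid family leave insurance: $13,200.69 × 0.002 = $26.40
Social Security (OASDI): $13,200.69 × 0.05 = $660.03
Medicare tax: $13,200.69 × 0.0224 = $295.70
Wage garnishment: $13,200.69 × 0.0156 = $205.93
Parking fee: $236.51
Total deductions = $924.05 + $373.21 + $371.98 + $26.40 + $660.03 + $295.70 + $205.93 + $236.51 = $3,093.81
Net pay = $13,200.69 − $3,093.81 = $10,106.88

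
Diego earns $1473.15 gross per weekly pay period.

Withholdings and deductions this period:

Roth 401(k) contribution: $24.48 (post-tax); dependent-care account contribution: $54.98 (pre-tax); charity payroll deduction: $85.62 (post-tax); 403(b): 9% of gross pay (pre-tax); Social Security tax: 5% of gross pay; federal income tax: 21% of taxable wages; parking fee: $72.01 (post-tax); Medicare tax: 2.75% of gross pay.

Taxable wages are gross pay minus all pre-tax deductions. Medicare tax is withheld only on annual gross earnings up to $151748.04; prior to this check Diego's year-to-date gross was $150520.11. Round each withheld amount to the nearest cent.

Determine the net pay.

Dependent-care account contribution: $54.98
403(b): $1473.15 × 0.09 = $132.58
Pre-tax total = $54.98 + $132.58 = $187.56
Taxable wages = $1473.15 − $187.56 = $1285.59
Federal income tax: $1285.59 × 0.21 = $269.97
Social Security tax: $1473.15 × 0.05 = $73.66
Medicare tax: only $151748.04 − $150520.11 = $1227.93 of this check is subject → $1227.93 × 0.0275 = $33.77
Roth 401(k) contribution: $24.48
Parking fee: $72.01
Charity payroll deduction: $85.62
Total deductions = $54.98 + $132.58 + $269.97 + $73.66 + $33.77 + $24.48 + $72.01 + $85.62 = $747.07
Net pay = $1473.15 − $747.07 = $726.08

$726.08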